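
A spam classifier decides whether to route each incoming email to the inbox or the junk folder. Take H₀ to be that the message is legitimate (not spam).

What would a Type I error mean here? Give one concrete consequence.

A Type I error is rejecting H₀ when H₀ is true.
Here that means sending the message to the spam folder when actually the message is legitimate (not spam).

A Type I error would mean concluding that the message is spam when in fact the message is legitimate (not spam). Consequence: a legitimate email — possibly an important one — is hidden in the spam folder.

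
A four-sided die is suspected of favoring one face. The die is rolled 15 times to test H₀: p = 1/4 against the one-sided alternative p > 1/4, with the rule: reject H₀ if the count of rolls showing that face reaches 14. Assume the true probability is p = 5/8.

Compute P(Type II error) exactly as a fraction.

17439598153791/17592186044416

β = P(fail to reject H₀ | Ha true) = P(X ≤ 13 | p = 5/8), X ~ Binomial(15, 5/8).
Adding the binomial probabilities P(X=0)+…+P(X=13) at p = 5/8 gives 17439598153791/17592186044416.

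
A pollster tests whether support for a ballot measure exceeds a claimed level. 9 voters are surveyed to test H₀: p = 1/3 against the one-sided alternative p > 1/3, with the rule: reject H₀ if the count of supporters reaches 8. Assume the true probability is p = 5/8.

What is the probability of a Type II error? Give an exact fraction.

A Type II error is failing to reject when Ha holds: with p = 5/8, β = P(Y ≤ 7).
Equivalently, β = 1 − P(Y ≥ 8) = 3803679/4194304.

3803679/4194304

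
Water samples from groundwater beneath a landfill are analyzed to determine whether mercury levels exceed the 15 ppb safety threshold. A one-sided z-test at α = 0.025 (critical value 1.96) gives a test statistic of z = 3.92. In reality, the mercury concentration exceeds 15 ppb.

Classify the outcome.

The conventional null hypothesis is that the mercury concentration is at or below 15 ppb (safe).
Since z = 3.92 > z* = 1.96, H₀ is rejected.
H₀ is false (actually the mercury concentration exceeds 15 ppb).
The decision matches the true state — no error.

Neither — the decision is correct.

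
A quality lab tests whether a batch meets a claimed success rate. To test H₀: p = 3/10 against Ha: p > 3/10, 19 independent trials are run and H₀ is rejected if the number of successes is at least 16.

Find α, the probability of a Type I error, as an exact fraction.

1930258016361/1250000000000000000

α = P(reject H₀ | H₀ true) = P(X ≥ 16 | p = 3/10), with X ~ Binomial(19, 3/10).
Summing C(19,j)(3/10)^j(7/10)^{19−j} for j = 16,…,19 gives 1930258016361/1250000000000000000.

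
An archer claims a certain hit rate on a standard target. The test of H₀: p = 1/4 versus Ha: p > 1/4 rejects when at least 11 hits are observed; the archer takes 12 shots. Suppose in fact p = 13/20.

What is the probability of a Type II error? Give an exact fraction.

3922160441778411/4096000000000000

A Type II error is failing to reject when Ha holds: with p = 13/20, β = P(K ≤ 10).
Equivalently, β = 1 − P(K ≥ 11) = 3922160441778411/4096000000000000.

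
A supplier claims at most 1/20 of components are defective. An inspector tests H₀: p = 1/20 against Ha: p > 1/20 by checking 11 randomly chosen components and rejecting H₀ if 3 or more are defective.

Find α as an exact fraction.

4992302221/327680000000

α = P(reject H₀ | H₀ true) = P(K ≥ 3 | p = 1/20), K ~ Binomial(11, 1/20).
Via the complement, α = 1 − Σ_{j=0}^{2} C(11,j)(1/20)^j(19/20)^{11-j} = 4992302221/327680000000.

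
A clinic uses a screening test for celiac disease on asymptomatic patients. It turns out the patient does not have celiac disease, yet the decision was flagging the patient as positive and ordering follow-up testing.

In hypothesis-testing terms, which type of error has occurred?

Type I error

The null hypothesis here is that the patient does not have celiac disease.
'Flagging the patient as positive and ordering follow-up testing' corresponds to rejecting H₀.
H₀ was rejected but H₀ is true — a Type I error (false positive).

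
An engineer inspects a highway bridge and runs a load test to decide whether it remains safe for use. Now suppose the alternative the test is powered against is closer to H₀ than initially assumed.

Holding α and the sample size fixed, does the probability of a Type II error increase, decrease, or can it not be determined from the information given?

A smaller true effect puts the Ha sampling distribution closer to H₀, so more of it falls in the non-rejection region.

It increases.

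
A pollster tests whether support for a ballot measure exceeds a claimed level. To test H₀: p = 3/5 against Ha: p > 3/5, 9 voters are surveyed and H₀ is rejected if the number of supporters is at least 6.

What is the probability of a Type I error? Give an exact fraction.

942597/1953125

α = P(reject H₀ | H₀ true) = P(Y ≥ 6 | p = 3/5), with Y ~ Binomial(9, 3/5).
P(Y ≥ 6) = Σ_{j=6}^{9} C(9,j)·(3/5)^j·(2/5)^{9-j} = 942597/1953125.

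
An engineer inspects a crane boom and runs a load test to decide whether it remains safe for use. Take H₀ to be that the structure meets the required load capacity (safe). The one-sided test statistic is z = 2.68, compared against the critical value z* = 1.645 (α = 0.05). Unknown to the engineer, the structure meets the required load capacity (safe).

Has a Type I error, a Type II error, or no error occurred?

Since z = 2.68 > z* = 1.645, H₀ is rejected.
H₀ is true (actually the structure meets the required load capacity (safe)).
Rejecting a true H₀ is a Type I error.

Type I error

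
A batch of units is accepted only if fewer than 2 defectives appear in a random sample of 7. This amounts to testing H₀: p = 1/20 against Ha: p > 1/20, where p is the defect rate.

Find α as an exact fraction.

α = P(reject H₀ | H₀ true) = P(K ≥ 2 | p = 1/20), K ~ Binomial(7, 1/20).
α = 1 − P(K ≤ 1) = 1 − 611596453/640000000 = 28403547/640000000.

28403547/640000000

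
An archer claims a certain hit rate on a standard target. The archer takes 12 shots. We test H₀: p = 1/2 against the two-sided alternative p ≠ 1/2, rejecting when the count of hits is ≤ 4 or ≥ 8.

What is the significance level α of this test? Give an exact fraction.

Under H₀, K ~ Binomial(12, 1/2); α is the probability of landing in either tail, P(K ≤ 4) + P(K ≥ 8).
By symmetry, α = 2·P(K ≤ 4) = 2·(1 + 12 + 66 + 220 + 495)/4096 = 1588/4096 = 397/1024.

397/1024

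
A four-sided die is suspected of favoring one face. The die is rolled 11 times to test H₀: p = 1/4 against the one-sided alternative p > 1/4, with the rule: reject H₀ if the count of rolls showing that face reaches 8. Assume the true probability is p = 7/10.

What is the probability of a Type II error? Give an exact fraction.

1076094153/2500000000

A Type II error is failing to reject when Ha holds: with p = 7/10, β = P(S ≤ 7).
Summing C(11,j)·(7/10)^j·(3/10)^{11-j} for j = 0..7 gives 1076094153/2500000000.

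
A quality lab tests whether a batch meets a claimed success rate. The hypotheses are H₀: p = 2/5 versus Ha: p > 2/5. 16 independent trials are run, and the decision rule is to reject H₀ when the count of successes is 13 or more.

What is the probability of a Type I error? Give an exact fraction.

Under H₀, X ~ Binomial(16, 2/5), and α = P(X ≥ 13).
P(X ≥ 13) = Σ_{j=13}^{16} C(16,j)·(2/5)^j·(3/5)^{16-j} = 28639232/30517578125.

28639232/30517578125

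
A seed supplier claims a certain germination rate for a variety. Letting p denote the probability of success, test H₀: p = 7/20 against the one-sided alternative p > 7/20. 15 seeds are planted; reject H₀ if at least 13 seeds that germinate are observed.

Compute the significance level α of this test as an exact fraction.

1856296550387713/32768000000000000000

Under H₀, X ~ Binomial(15, 7/20), and α = P(X ≥ 13).
P(X ≥ 13) = Σ_{j=13}^{15} C(15,j)·(7/20)^j·(13/20)^{15-j} = 1856296550387713/32768000000000000000.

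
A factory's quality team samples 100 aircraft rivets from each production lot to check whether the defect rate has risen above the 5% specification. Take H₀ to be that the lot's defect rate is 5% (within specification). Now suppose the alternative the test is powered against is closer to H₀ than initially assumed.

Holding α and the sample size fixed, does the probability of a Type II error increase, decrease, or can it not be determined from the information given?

It increases.

When the true parameter is near the null value, the test has a harder time distinguishing Ha from H₀.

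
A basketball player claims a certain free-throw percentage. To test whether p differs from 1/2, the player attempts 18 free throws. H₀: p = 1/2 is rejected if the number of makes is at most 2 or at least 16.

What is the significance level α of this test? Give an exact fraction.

43/32768

Under H₀, Y ~ Binomial(18, 1/2); α is the probability of landing in either tail, P(Y ≤ 2) + P(Y ≥ 16).
By symmetry, α = 2·P(Y ≤ 2) = 2·(1 + 18 + 153)/262144 = 344/262144 = 43/32768.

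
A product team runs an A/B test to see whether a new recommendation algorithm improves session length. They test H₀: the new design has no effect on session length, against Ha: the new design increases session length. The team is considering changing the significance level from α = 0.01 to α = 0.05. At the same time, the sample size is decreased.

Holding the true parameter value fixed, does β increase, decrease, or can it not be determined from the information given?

The first change alone would make β decrease; the second alone would make β increase. Which effect dominates depends on the magnitudes, which are not given.

Cannot be determined from the information given.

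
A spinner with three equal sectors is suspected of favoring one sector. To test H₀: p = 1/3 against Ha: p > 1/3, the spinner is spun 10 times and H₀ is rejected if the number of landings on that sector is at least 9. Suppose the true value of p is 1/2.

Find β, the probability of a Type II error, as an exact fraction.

1013/1024

Under the alternative p = 1/2, S ~ Binomial(10, 1/2); β is the probability the test does not reject, P(S < 9).
Adding the binomial probabilities P(S=0)+…+P(S=8) at p = 1/2 gives 1013/1024.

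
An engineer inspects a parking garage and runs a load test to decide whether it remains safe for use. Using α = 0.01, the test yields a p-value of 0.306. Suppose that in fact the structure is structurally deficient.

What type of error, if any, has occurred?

The conventional null hypothesis is that the structure meets the required load capacity (safe).
Since p = 0.306 ≥ α = 0.01, H₀ is not rejected.
H₀ is false (actually the structure is structurally deficient).
Failing to reject a false H₀ is a Type II error.

Type II error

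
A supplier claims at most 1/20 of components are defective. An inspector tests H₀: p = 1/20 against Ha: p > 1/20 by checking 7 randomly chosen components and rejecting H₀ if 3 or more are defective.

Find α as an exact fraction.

The significance level is the probability, assuming p = 1/20, of seeing 3 or more defectives in 7 draws.
Via the complement, α = 1 − Σ_{j=0}^{2} C(7,j)(1/20)^j(19/20)^{7-j} = 961803/256000000.

961803/256000000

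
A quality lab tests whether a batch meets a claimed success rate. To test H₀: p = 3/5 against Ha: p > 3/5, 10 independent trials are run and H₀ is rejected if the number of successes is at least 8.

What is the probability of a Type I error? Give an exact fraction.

α = P(reject H₀ | H₀ true) = P(K ≥ 8 | p = 3/5), with K ~ Binomial(10, 3/5).
Adding the binomial terms for j = 8 through 10 with p = 3/5 yields 1633689/9765625.

1633689/9765625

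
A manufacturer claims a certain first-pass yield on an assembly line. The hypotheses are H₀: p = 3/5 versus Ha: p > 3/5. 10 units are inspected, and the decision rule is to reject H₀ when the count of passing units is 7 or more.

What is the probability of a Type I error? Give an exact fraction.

The Type I error probability is α = P(X ≥ 7) computed under H₀, where X ~ Binomial(10, 3/5).
P(X ≥ 7) = Σ_{j=7}^{10} C(10,j)·(3/5)^j·(2/5)^{10-j} = 3733209/9765625.

3733209/9765625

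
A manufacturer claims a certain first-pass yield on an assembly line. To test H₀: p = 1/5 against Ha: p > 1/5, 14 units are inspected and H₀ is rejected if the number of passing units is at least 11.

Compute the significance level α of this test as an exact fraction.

The Type I error probability is α = P(K ≥ 11) computed under H₀, where K ~ Binomial(14, 1/5).
Adding the binomial terms for j = 11 through 14 with p = 1/5 yields 24809/6103515625.

24809/6103515625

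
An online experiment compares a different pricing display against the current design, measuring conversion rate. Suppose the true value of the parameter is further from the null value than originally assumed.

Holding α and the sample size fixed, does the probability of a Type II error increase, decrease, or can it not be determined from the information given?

It decreases.

A larger true effect moves the Ha sampling distribution further from the H₀ critical value, making rejection more likely when Ha is true.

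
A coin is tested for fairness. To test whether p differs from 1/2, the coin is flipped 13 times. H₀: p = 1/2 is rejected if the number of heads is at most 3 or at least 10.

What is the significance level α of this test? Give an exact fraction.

Under H₀, S ~ Binomial(13, 1/2); α is the probability of landing in either tail, P(S ≤ 3) + P(S ≥ 10).
By symmetry, α = 2·P(S ≤ 3) = 2·(1 + 13 + 78 + 286)/8192 = 756/8192 = 189/2048.

189/2048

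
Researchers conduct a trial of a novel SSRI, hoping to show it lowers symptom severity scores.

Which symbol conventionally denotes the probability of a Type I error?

P(Type I error) = P(reject H₀ | H₀ true) = α, the significance level.

α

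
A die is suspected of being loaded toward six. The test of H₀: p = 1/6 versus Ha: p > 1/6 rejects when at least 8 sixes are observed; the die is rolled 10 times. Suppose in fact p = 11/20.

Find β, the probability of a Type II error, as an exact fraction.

Under the alternative p = 11/20, S ~ Binomial(10, 11/20); β is the probability the test does not reject, P(S < 8).
Summing C(10,j)·(11/20)^j·(9/20)^{10-j} for j = 0..7 gives 2305127290491/2560000000000.

2305127290491/2560000000000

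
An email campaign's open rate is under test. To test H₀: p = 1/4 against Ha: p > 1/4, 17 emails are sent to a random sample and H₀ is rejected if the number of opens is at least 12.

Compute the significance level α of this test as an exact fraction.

Under H₀, K ~ Binomial(17, 1/4), and α = P(K ≥ 12).
Adding the binomial terms for j = 12 through 17 with p = 1/4 yields 429025/4294967296.

429025/4294967296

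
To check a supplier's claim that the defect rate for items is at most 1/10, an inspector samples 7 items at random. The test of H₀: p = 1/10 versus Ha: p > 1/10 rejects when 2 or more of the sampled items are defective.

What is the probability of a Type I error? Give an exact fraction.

93559/625000

The significance level is the probability, assuming p = 1/10, of seeing 2 or more defectives in 7 draws.
α = 1 − P(S ≤ 1) = 1 − 531441/625000 = 93559/625000.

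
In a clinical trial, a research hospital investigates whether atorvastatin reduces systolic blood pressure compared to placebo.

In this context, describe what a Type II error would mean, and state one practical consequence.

A Type II error would mean concluding that the drug has no effect on systolic blood pressure (or at least failing to establish that the drug reduces systolic blood pressure) when in fact the drug reduces systolic blood pressure. Consequence: the development investment is written off despite the drug actually working.

With the conventional null hypothesis that the drug has no effect on systolic blood pressure:
A Type II error is failing to reject H₀ when H₀ is false.
Here that means concluding there is insufficient evidence that the drug works when actually the drug reduces systolic blood pressure.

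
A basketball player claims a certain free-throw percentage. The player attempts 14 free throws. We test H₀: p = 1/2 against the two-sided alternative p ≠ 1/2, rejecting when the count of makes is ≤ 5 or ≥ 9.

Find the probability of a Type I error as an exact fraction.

Under H₀, X ~ Binomial(14, 1/2); α is the probability of landing in either tail, P(X ≤ 5) + P(X ≥ 9).
By symmetry, α = 2·P(X ≤ 5) = 2·(1 + 14 + 91 + 364 + 1001 + 2002)/16384 = 6946/16384 = 3473/8192.

3473/8192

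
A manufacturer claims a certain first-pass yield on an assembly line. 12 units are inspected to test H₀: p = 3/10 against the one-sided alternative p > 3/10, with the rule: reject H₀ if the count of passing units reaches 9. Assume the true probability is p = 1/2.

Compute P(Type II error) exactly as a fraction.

Under the alternative p = 1/2, Y ~ Binomial(12, 1/2); β is the probability the test does not reject, P(Y < 9).
Equivalently, β = 1 − P(Y ≥ 9) = 3797/4096.

3797/4096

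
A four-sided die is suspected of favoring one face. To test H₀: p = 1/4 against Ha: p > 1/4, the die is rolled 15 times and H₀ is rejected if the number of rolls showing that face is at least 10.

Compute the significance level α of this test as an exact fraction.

α = P(reject H₀ | H₀ true) = P(X ≥ 10 | p = 1/4), with X ~ Binomial(15, 1/4).
Summing C(15,j)(1/4)^j(3/4)^{15−j} for j = 10,…,15 gives 426785/536870912.

426785/536870912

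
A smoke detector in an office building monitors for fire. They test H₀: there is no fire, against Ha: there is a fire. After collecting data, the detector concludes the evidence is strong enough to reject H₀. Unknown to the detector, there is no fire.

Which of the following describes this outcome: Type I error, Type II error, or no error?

H₀ was rejected, but H₀ is actually true.
Rejecting a true null hypothesis is a Type I error (false positive).

Type I error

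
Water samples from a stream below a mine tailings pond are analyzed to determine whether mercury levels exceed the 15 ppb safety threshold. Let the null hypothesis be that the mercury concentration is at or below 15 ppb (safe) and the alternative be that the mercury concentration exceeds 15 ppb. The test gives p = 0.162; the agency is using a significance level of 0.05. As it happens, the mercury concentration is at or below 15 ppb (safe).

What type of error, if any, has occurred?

Neither — the decision is correct.

Since p = 0.162 ≥ α = 0.05, H₀ is not rejected.
H₀ is true (actually the mercury concentration is at or below 15 ppb (safe)).
The decision matches the true state — no error.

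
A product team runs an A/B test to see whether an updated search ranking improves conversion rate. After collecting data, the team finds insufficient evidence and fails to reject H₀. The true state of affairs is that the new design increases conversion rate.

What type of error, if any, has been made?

The conventional null hypothesis here is that the new design has no effect on conversion rate.
H₀ was not rejected, but H₀ is actually false.
Failing to reject a false null hypothesis is a Type II error (false negative).

Type II error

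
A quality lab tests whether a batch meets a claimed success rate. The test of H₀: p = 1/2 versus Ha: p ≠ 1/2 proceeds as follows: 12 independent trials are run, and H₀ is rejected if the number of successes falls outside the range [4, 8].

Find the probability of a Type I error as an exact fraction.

The significance level is the null-hypothesis probability of the rejection region {≤3} ∪ {≥9}.
The two tails are symmetric, so α = 2·(1 + 12 + 66 + 220)/2^12 = 598/4096 = 299/2048.

299/2048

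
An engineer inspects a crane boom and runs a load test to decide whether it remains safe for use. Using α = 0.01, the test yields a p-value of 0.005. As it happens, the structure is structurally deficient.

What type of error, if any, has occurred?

Neither — the decision is correct.

The conventional null hypothesis is that the structure meets the required load capacity (safe).
Since p = 0.005 < α = 0.01, H₀ is rejected.
H₀ is false (actually the structure is structurally deficient).
The decision matches the true state — no error.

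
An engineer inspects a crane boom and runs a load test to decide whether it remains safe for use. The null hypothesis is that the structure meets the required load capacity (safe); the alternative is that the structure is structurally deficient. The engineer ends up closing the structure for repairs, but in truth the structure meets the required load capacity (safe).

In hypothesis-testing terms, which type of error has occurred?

Type I error

'Closing the structure for repairs' corresponds to rejecting H₀.
H₀ was rejected but H₀ is true — a Type I error (false positive).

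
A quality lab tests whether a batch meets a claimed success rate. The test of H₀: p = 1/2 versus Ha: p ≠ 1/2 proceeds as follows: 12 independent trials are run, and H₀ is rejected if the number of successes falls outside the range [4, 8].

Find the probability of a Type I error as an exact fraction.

299/2048

Under H₀, K ~ Binomial(12, 1/2); α is the probability of landing in either tail, P(K ≤ 3) + P(K ≥ 9).
Each tail has probability (1 + 12 + 66 + 220)/4096; doubling gives α = 598/4096 = 299/2048.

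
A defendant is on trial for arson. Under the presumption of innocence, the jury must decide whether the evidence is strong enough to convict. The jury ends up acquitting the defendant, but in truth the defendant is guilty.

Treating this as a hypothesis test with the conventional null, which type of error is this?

The null hypothesis here is that the defendant is innocent.
'Acquitting the defendant' corresponds to failing to reject H₀.
H₀ was not rejected but H₀ is false — a Type II error (false negative).

Type II error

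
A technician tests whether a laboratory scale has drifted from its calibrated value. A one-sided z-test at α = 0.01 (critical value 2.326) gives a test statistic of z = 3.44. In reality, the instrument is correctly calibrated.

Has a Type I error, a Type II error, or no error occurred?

The conventional null hypothesis is that the instrument is correctly calibrated.
Since z = 3.44 > z* = 2.326, H₀ is rejected.
H₀ is true (actually the instrument is correctly calibrated).
Rejecting a true H₀ is a Type I error.

Type I error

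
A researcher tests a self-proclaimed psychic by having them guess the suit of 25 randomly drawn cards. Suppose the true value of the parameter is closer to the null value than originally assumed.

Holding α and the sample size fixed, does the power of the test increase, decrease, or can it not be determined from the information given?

It decreases.

When the true parameter is near the null value, the test has a harder time distinguishing Ha from H₀.
Since power = 1 − β and β increases, power decreases.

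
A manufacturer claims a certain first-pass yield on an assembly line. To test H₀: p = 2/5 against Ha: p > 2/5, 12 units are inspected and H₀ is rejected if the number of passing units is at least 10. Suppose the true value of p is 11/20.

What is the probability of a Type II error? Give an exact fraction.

A Type II error is failing to reject when Ha holds: with p = 11/20, β = P(Y ≤ 9).
Adding the binomial probabilities P(Y=0)+…+P(Y=9) at p = 11/20 gives 784677287856069/819200000000000.

784677287856069/819200000000000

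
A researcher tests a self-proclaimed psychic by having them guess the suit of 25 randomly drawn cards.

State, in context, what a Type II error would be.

With the conventional null hypothesis that the subject is guessing at random (p = 1/4):
A Type II error is failing to reject H₀ when H₀ is false.
Here that means concluding there is no evidence of ability when actually the subject performs better than chance.

A Type II error would mean concluding that the subject is guessing at random (p = 1/4) (or at least failing to establish that the subject performs better than chance) when in fact the subject performs better than chance.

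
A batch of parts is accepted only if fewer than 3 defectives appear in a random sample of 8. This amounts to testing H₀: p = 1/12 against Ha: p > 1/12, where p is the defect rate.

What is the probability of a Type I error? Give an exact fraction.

3373913/143327232

Under H₀, K ~ Binomial(8, 1/12); the Type I error rate is P(K ≥ 3).
α = 1 − P(K ≤ 2) = 1 − 139953319/143327232 = 3373913/143327232.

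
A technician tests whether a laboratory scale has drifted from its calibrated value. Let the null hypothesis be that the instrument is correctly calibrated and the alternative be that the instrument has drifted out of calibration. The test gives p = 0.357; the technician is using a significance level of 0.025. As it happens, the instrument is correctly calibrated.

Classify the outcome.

Neither — the decision is correct.

Since p = 0.357 ≥ α = 0.025, H₀ is not rejected.
H₀ is true (actually the instrument is correctly calibrated).
The decision matches the true state — no error.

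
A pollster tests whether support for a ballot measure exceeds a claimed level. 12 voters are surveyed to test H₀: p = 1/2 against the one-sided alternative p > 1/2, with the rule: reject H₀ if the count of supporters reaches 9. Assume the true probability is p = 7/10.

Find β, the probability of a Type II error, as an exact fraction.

Under the alternative p = 7/10, Y ~ Binomial(12, 7/10); β is the probability the test does not reject, P(Y < 9).
Summing C(12,j)·(7/10)^j·(3/10)^{12-j} for j = 0..8 gives 101496845313/200000000000.

101496845313/200000000000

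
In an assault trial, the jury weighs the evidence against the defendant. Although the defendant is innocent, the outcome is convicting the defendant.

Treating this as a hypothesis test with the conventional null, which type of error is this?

The null hypothesis here is that the defendant is innocent.
'Convicting the defendant' corresponds to rejecting H₀.
H₀ was rejected but H₀ is true — a Type I error (false positive).

Type I error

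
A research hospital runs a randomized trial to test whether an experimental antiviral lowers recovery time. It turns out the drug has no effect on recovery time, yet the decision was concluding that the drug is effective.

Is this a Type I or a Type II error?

The null hypothesis here is that the drug has no effect on recovery time.
'Concluding that the drug is effective' corresponds to rejecting H₀.
H₀ was rejected but H₀ is true — a Type I error (false positive).

Type I error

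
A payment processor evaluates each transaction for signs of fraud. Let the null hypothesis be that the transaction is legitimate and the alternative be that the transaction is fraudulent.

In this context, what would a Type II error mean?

A Type II error would mean concluding that the transaction is legitimate (or at least failing to establish that the transaction is fraudulent) when in fact the transaction is fraudulent.

A Type II error is failing to reject H₀ when H₀ is false.
Here that means approving the transaction when actually the transaction is fraudulent.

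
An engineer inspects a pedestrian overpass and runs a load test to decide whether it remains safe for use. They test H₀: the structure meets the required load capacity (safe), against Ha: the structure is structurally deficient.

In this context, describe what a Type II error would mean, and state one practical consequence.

A Type II error is failing to reject H₀ when H₀ is false.
Here that means keeping the structure open when actually the structure is structurally deficient.

A Type II error would mean concluding that the structure meets the required load capacity (safe) (or at least failing to establish that the structure is structurally deficient) when in fact the structure is structurally deficient. Consequence: a deficient structure remains in service and may fail under load.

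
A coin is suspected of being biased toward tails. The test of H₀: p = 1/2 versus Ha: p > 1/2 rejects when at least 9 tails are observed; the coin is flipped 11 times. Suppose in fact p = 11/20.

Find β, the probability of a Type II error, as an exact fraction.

38288445266097/40960000000000

A Type II error is failing to reject when Ha holds: with p = 11/20, β = P(S ≤ 8).
Adding the binomial probabilities P(S=0)+…+P(S=8) at p = 11/20 gives 38288445266097/40960000000000.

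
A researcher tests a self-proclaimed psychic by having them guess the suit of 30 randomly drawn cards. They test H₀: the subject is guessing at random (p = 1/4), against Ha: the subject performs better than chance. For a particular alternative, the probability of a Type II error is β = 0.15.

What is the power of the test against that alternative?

Power = 1 − β = 1 − 0.15 = 0.85.

0.85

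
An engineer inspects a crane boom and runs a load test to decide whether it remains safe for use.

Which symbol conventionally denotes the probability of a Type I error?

α

P(Type I error) = P(reject H₀ | H₀ true) = α, the significance level.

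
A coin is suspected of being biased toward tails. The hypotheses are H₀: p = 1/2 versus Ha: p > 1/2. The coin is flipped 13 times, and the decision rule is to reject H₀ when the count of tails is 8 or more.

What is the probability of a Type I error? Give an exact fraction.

Under H₀, Y ~ Binomial(13, 1/2), and α = P(Y ≥ 8).
That's C(13,8) + C(13,9) + C(13,10) + C(13,11) + C(13,12) + C(13,13) over 2^13, i.e. (1287 + 715 + 286 + 78 + 13 + 1)/8192 = 2380/8192 = 595/2048.

595/2048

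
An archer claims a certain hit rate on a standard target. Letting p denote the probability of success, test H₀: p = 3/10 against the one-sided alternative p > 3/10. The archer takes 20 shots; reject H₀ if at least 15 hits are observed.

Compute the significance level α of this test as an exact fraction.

1073500548839793/25000000000000000000

Under H₀, X ~ Binomial(20, 3/10), and α = P(X ≥ 15).
Summing C(20,j)(3/10)^j(7/10)^{20−j} for j = 15,…,20 gives 1073500548839793/25000000000000000000.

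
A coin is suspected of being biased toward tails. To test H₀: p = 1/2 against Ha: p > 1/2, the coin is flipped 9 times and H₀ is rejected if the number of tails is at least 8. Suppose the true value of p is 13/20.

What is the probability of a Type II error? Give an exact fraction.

A Type II error is failing to reject when Ha holds: with p = 13/20, β = P(X ≤ 7).
Adding the binomial probabilities P(X=0)+…+P(X=7) at p = 13/20 gives 112501116301/128000000000.

112501116301/128000000000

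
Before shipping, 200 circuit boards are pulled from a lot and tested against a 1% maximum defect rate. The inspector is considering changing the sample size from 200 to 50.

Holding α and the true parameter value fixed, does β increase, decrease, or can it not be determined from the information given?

It increases.

With less data the test statistic is noisier; under Ha, more outcomes land inside the acceptance region.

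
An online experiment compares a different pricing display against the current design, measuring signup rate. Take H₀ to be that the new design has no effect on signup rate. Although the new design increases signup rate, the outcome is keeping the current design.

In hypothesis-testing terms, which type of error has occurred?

'Keeping the current design' corresponds to failing to reject H₀.
H₀ was not rejected but H₀ is false — a Type II error (false negative).

Type II error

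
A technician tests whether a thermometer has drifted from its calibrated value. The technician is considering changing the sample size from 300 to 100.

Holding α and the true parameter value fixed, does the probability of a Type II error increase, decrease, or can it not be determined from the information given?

It increases.

Reducing n widens both sampling distributions, so the test has less ability to distinguish Ha from H₀.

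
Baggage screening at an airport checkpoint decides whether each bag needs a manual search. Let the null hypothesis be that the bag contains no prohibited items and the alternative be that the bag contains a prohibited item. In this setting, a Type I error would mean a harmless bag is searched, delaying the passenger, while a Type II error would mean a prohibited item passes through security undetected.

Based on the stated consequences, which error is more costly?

Type II error

The Type II consequence (a prohibited item passes through security undetected) is more severe than the Type I consequence (a harmless bag is searched, delaying the passenger).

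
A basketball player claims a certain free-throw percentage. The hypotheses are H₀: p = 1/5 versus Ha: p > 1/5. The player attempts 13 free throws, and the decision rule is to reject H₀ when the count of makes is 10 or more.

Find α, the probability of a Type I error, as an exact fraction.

3921/244140625

The Type I error probability is α = P(Y ≥ 10) computed under H₀, where Y ~ Binomial(13, 1/5).
Adding the binomial terms for j = 10 through 13 with p = 1/5 yields 3921/244140625.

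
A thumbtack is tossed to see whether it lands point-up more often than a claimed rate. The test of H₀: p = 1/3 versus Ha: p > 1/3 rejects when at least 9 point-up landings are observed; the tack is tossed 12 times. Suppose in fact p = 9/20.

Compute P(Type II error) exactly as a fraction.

Under the alternative p = 9/20, K ~ Binomial(12, 9/20); β is the probability the test does not reject, P(K < 9).
Summing C(12,j)·(9/20)^j·(11/20)^{12-j} for j = 0..8 gives 790057068555953/819200000000000.

790057068555953/819200000000000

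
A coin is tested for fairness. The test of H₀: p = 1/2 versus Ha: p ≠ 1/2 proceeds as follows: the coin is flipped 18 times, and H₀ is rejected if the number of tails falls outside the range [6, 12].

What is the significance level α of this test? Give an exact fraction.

1577/16384

The significance level is the null-hypothesis probability of the rejection region {≤5} ∪ {≥13}.
Each tail has probability (1 + 18 + 153 + 816 + 3060 + 8568)/262144; doubling gives α = 25232/262144 = 1577/16384.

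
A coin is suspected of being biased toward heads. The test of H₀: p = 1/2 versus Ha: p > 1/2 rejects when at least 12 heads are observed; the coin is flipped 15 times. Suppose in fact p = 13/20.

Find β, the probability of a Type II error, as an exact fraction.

6777270377107586237/8192000000000000000

Under the alternative p = 13/20, X ~ Binomial(15, 13/20); β is the probability the test does not reject, P(X < 12).
Summing C(15,j)·(13/20)^j·(7/20)^{15-j} for j = 0..11 gives 6777270377107586237/8192000000000000000.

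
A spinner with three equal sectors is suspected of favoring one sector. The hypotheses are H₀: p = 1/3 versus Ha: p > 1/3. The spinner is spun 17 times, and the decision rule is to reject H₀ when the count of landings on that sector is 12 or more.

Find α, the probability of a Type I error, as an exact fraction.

Under H₀, X ~ Binomial(17, 1/3), and α = P(X ≥ 12).
P(X ≥ 12) = Σ_{j=12}^{17} C(17,j)·(1/3)^j·(2/3)^{17-j} = 80705/43046721.

80705/43046721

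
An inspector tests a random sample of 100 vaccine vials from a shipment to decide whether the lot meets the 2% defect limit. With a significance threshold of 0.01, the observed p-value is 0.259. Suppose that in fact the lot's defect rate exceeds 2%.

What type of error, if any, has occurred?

The conventional null hypothesis is that the lot's defect rate is 2% (within specification).
Since p = 0.259 ≥ α = 0.01, H₀ is not rejected.
H₀ is false (actually the lot's defect rate exceeds 2%).
Failing to reject a false H₀ is a Type II error.

Type II error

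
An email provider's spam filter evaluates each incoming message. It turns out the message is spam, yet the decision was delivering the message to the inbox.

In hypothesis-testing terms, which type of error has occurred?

Type II error

The null hypothesis here is that the message is legitimate (not spam).
'Delivering the message to the inbox' corresponds to failing to reject H₀.
H₀ was not rejected but H₀ is false — a Type II error (false negative).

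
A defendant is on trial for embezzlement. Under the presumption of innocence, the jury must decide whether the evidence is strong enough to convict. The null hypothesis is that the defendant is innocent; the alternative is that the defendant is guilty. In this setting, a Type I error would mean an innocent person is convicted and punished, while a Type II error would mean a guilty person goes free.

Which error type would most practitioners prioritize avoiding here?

Type I error

The Type I consequence (an innocent person is convicted and punished) is more severe than the Type II consequence (a guilty person goes free).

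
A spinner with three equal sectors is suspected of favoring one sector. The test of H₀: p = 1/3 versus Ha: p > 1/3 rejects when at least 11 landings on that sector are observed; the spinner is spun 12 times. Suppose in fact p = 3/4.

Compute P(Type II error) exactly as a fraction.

β = P(fail to reject H₀ | Ha true) = P(K ≤ 10 | p = 3/4), K ~ Binomial(12, 3/4).
Adding the binomial probabilities P(K=0)+…+P(K=10) at p = 3/4 gives 14120011/16777216.

14120011/16777216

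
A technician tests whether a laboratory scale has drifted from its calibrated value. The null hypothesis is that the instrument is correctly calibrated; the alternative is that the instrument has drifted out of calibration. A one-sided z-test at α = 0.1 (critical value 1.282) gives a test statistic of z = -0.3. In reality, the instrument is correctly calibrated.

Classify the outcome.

Neither — the decision is correct.

Since z = -0.3 ≤ z* = 1.282, H₀ is not rejected.
H₀ is true (actually the instrument is correctly calibrated).
The decision matches the true state — no error.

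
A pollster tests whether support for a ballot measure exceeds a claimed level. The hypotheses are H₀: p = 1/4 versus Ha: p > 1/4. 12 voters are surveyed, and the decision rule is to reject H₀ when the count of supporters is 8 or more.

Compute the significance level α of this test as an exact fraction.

23333/8388608

Under H₀, K ~ Binomial(12, 1/4), and α = P(K ≥ 8).
P(K ≥ 8) = Σ_{j=8}^{12} C(12,j)·(1/4)^j·(3/4)^{12-j} = 23333/8388608.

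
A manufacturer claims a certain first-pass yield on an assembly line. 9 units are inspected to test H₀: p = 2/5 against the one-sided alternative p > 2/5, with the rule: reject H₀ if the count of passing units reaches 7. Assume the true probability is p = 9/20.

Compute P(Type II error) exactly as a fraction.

Under the alternative p = 9/20, S ~ Binomial(9, 9/20); β is the probability the test does not reject, P(S < 7).
Summing C(9,j)·(9/20)^j·(11/20)^{9-j} for j = 0..6 gives 30407271323/32000000000.

30407271323/32000000000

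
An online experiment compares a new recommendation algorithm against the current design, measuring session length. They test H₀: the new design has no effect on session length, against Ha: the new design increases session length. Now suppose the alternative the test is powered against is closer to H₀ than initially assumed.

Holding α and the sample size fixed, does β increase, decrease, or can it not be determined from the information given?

A smaller departure from H₀ means the test statistic under Ha is distributed closer to where it would be under H₀; rejection becomes less likely.

It increases.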